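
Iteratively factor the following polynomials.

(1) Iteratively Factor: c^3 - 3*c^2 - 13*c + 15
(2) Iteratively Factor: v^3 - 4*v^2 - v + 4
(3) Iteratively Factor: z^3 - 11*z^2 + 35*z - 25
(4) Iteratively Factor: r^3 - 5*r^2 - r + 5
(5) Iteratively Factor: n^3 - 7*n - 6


(1) = (c + 3)*(c^2 - 6*c + 5) = (c - 5)*(c + 3)*(c - 1)
(2) = (v - 1)*(v^2 - 3*v - 4) = (v - 4)*(v - 1)*(v + 1)
(3) = (z - 1)*(z^2 - 10*z + 25) = (z - 5)*(z - 1)*(z - 5)
(4) = (r - 1)*(r^2 - 4*r - 5) = (r - 5)*(r - 1)*(r + 1)
(5) = (n + 1)*(n^2 - n - 6) = (n - 3)*(n + 1)*(n + 2)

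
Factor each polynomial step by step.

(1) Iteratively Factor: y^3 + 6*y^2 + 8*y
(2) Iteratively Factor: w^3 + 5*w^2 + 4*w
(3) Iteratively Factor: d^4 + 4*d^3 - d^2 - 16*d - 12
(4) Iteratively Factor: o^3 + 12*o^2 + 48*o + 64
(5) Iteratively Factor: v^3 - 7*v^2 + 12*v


(1) = (y + 2)*(y^2 + 4*y) = (y + 2)*(y + 4)*(y)
(2) = (w)*(w^2 + 5*w + 4) = w*(w + 1)*(w + 4)
(3) = (d - 2)*(d^3 + 6*d^2 + 11*d + 6) = (d - 2)*(d + 3)*(d^2 + 3*d + 2) = (d - 2)*(d + 2)*(d + 3)*(d + 1)
(4) = (o + 4)*(o^2 + 8*o + 16) = (o + 4)^2*(o + 4)
(5) = (v - 3)*(v^2 - 4*v) = (v - 4)*(v - 3)*(v)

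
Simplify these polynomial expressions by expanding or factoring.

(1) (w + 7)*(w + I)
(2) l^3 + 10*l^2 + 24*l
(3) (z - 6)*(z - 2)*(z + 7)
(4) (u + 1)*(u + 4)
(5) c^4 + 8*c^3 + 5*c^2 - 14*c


(1) = w^2 + 7*w + I*w + 7*I
(2) = l*(l + 4)*(l + 6)
(3) = z^3 - z^2 - 44*z + 84
(4) = u^2 + 5*u + 4
(5) = c*(c - 1)*(c + 2)*(c + 7)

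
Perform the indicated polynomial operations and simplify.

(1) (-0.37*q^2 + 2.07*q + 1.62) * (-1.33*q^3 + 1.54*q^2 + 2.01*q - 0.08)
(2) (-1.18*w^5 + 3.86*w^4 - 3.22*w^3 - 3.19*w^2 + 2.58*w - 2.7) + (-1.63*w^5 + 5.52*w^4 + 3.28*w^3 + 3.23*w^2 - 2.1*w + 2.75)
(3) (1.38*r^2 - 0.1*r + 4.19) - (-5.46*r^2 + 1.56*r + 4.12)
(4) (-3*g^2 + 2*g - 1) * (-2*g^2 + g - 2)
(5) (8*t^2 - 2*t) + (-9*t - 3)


(1) = 0.4921*q^5 - 3.3229*q^4 + 0.2895*q^3 + 6.6851*q^2 + 3.0906*q - 0.1296
(2) = -2.81*w^5 + 9.38*w^4 + 0.06*w^3 + 0.04*w^2 + 0.48*w + 0.05
(3) = 6.84*r^2 - 1.66*r + 0.07
(4) = 6*g^4 - 7*g^3 + 10*g^2 - 5*g + 2
(5) = 8*t^2 - 11*t - 3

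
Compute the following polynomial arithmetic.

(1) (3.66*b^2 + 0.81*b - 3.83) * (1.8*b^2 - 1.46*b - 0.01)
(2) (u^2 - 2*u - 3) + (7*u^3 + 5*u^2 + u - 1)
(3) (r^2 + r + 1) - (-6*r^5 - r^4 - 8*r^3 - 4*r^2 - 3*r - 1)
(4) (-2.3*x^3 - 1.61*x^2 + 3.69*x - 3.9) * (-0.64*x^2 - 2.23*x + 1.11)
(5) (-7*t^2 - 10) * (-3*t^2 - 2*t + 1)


(1) = 6.588*b^4 - 3.8856*b^3 - 8.1132*b^2 + 5.5837*b + 0.0383
(2) = 7*u^3 + 6*u^2 - u - 4
(3) = 6*r^5 + r^4 + 8*r^3 + 5*r^2 + 4*r + 2
(4) = 1.472*x^5 + 6.1594*x^4 - 1.3243*x^3 - 7.5198*x^2 + 12.7929*x - 4.329
(5) = 21*t^4 + 14*t^3 + 23*t^2 + 20*t - 10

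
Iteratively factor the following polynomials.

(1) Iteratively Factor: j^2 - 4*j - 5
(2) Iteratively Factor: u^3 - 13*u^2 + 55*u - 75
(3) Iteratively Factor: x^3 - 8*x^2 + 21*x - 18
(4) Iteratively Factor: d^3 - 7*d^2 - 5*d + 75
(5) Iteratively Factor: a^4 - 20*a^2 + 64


(1) = (j - 5)*(j + 1)
(2) = (u - 5)*(u^2 - 8*u + 15) = (u - 5)^2*(u - 3)
(3) = (x - 3)*(x^2 - 5*x + 6) = (x - 3)^2*(x - 2)
(4) = (d + 3)*(d^2 - 10*d + 25) = (d - 5)*(d + 3)*(d - 5)
(5) = (a + 2)*(a^3 - 2*a^2 - 16*a + 32) = (a + 2)*(a + 4)*(a^2 - 6*a + 8) = (a - 4)*(a + 2)*(a + 4)*(a - 2)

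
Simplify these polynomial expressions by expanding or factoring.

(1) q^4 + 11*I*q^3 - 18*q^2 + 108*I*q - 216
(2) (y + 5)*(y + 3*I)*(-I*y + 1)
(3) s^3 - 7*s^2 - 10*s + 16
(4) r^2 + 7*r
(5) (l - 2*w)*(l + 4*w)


(1) = (q - 3*I)*(q + 2*I)*(q + 6*I)^2
(2) = -I*y^3 + 4*y^2 - 5*I*y^2 + 20*y + 3*I*y + 15*I
(3) = (s - 8)*(s - 1)*(s + 2)
(4) = r*(r + 7)
(5) = l^2 + 2*l*w - 8*w^2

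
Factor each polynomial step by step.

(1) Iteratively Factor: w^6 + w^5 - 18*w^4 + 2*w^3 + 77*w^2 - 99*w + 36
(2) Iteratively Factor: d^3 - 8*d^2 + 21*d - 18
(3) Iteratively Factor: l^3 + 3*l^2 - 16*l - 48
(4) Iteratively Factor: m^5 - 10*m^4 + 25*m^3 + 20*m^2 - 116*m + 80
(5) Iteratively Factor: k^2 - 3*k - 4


(1) = (w + 3)*(w^5 - 2*w^4 - 12*w^3 + 38*w^2 - 37*w + 12) = (w + 3)*(w + 4)*(w^4 - 6*w^3 + 12*w^2 - 10*w + 3) = (w - 1)*(w + 3)*(w + 4)*(w^3 - 5*w^2 + 7*w - 3) = (w - 1)^2*(w + 3)*(w + 4)*(w^2 - 4*w + 3) = (w - 1)^3*(w + 3)*(w + 4)*(w - 3)
(2) = (d - 3)*(d^2 - 5*d + 6) = (d - 3)^2*(d - 2)
(3) = (l - 4)*(l^2 + 7*l + 12) = (l - 4)*(l + 3)*(l + 4)
(4) = (m - 5)*(m^4 - 5*m^3 + 20*m - 16) = (m - 5)*(m - 2)*(m^3 - 3*m^2 - 6*m + 8) = (m - 5)*(m - 4)*(m - 2)*(m^2 + m - 2) = (m - 5)*(m - 4)*(m - 2)*(m + 2)*(m - 1)
(5) = (k + 1)*(k - 4)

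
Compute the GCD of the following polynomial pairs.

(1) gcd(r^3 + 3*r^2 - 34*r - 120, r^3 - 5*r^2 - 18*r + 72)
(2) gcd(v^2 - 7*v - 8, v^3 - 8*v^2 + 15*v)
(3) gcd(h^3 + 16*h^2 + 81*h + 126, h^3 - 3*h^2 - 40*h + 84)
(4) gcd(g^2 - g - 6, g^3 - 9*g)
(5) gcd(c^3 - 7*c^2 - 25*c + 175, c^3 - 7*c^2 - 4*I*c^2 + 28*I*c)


(1) = gcd((r - 6)*(r + 4)*(r + 5), (r - 6)*(r - 3)*(r + 4)) = r^2 - 2*r - 24
(2) = 1
(3) = gcd((h + 3)*(h + 6)*(h + 7), (h - 7)*(h - 2)*(h + 6)) = h + 6
(4) = gcd((g - 3)*(g + 2), g*(g - 3)*(g + 3)) = g - 3
(5) = gcd((c - 7)*(c - 5)*(c + 5), c*(c - 7)*(c - 4*I)) = c - 7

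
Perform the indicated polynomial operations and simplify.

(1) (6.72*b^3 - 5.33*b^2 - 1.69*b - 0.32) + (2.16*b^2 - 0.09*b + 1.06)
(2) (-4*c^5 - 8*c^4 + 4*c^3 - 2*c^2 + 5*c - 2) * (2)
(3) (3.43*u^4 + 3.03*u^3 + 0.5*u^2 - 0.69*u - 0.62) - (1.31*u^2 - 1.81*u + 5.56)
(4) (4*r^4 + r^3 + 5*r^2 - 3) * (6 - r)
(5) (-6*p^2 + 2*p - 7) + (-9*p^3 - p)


(1) = 6.72*b^3 - 3.17*b^2 - 1.78*b + 0.74
(2) = -8*c^5 - 16*c^4 + 8*c^3 - 4*c^2 + 10*c - 4
(3) = 3.43*u^4 + 3.03*u^3 - 0.81*u^2 + 1.12*u - 6.18
(4) = -4*r^5 + 23*r^4 + r^3 + 30*r^2 + 3*r - 18
(5) = -9*p^3 - 6*p^2 + p - 7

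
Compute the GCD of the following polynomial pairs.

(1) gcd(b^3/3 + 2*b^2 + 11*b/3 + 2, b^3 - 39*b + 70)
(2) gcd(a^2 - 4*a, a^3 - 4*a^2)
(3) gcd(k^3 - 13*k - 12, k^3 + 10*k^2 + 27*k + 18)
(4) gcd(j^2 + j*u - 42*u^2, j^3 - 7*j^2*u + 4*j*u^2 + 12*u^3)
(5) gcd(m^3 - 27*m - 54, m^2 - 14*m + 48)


(1) = gcd((b/3 + 1/3)*(b + 2)*(b + 3), (b - 5)*(b - 2)*(b + 7)) = 1
(2) = gcd(a*(a - 4), a^2*(a - 4)) = a^2 - 4*a
(3) = k^2 + 4*k + 3
(4) = -j + 6*u
(5) = m - 6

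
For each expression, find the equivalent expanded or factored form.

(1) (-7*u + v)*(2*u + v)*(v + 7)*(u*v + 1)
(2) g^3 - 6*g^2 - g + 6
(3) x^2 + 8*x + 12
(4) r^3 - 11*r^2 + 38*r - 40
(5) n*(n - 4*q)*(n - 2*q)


(1) = -14*u^3*v^2 - 98*u^3*v - 5*u^2*v^3 - 35*u^2*v^2 - 14*u^2*v - 98*u^2 + u*v^4 + 7*u*v^3 - 5*u*v^2 - 35*u*v + v^3 + 7*v^2
(2) = (g - 6)*(g - 1)*(g + 1)
(3) = (x + 2)*(x + 6)
(4) = (r - 5)*(r - 4)*(r - 2)
(5) = n^3 - 6*n^2*q + 8*n*q^2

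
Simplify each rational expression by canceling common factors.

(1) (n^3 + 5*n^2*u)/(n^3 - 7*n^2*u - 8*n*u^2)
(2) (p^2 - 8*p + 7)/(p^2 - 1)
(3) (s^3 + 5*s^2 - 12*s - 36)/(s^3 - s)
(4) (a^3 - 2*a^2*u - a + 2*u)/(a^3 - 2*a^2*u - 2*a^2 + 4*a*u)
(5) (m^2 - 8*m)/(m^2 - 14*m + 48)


(1) = (-n^2 - 5*n*u)/(-n^2 + 7*n*u + 8*u^2)
(2) = (p - 7)/(p + 1)
(3) = (s^3 + 5*s^2 - 12*s - 36)/(s^3 - s)
(4) = (a^2 - 1)/(a^2 - 2*a)
(5) = m/(m - 6)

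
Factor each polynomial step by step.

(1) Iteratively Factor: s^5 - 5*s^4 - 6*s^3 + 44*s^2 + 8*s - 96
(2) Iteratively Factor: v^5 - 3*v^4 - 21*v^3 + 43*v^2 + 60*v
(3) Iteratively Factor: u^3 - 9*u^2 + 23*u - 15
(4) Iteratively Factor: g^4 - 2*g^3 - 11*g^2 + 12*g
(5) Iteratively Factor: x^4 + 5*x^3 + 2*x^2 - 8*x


(1) = (s + 2)*(s^4 - 7*s^3 + 8*s^2 + 28*s - 48) = (s - 2)*(s + 2)*(s^3 - 5*s^2 - 2*s + 24) = (s - 4)*(s - 2)*(s + 2)*(s^2 - s - 6) = (s - 4)*(s - 2)*(s + 2)^2*(s - 3)
(2) = (v + 1)*(v^4 - 4*v^3 - 17*v^2 + 60*v) = (v + 1)*(v + 4)*(v^3 - 8*v^2 + 15*v) = (v - 3)*(v + 1)*(v + 4)*(v^2 - 5*v) = v*(v - 3)*(v + 1)*(v + 4)*(v - 5)
(3) = (u - 1)*(u^2 - 8*u + 15) = (u - 3)*(u - 1)*(u - 5)
(4) = (g - 4)*(g^3 + 2*g^2 - 3*g) = g*(g - 4)*(g^2 + 2*g - 3) = g*(g - 4)*(g - 1)*(g + 3)
(5) = (x + 2)*(x^3 + 3*x^2 - 4*x) = (x - 1)*(x + 2)*(x^2 + 4*x) = x*(x - 1)*(x + 2)*(x + 4)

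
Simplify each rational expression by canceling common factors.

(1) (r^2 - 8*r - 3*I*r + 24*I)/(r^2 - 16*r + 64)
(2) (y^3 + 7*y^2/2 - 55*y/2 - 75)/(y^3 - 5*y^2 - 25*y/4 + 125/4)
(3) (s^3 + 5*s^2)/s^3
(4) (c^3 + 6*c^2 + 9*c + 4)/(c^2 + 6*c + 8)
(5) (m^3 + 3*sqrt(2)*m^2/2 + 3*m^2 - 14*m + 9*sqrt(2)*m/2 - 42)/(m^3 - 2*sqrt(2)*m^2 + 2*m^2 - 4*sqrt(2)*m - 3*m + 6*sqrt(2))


(1) = (r - 3*I)/(r - 8)
(2) = (2*y + 12)/(2*y - 5)
(3) = (s + 5)/s
(4) = (c^2 + 2*c + 1)/(c + 2)
(5) = (2*m + 7*sqrt(2))/(2*m - 2)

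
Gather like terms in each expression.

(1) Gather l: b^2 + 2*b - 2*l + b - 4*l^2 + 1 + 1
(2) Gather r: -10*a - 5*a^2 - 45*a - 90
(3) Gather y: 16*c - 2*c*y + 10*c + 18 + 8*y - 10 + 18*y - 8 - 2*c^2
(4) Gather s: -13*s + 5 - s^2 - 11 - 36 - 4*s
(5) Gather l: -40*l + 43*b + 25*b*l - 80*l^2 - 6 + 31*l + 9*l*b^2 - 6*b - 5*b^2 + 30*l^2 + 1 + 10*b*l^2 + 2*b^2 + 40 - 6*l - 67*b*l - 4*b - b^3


(1) = b^2 + 3*b - 4*l^2 - 2*l + 2
(2) = -5*a^2 - 55*a - 90
(3) = -2*c^2 + 26*c + y*(26 - 2*c)
(4) = -s^2 - 17*s - 42
(5) = -b^3 - 3*b^2 + 33*b + l^2*(10*b - 50) + l*(9*b^2 - 42*b - 15) + 35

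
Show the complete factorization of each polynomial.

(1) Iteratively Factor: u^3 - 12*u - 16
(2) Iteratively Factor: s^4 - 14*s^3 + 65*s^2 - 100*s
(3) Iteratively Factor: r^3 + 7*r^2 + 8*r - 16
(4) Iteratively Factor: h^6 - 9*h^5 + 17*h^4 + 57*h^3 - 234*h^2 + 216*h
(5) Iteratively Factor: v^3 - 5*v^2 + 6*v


(1) = (u + 2)*(u^2 - 2*u - 8) = (u + 2)^2*(u - 4)
(2) = (s)*(s^3 - 14*s^2 + 65*s - 100) = s*(s - 5)*(s^2 - 9*s + 20) = s*(s - 5)^2*(s - 4)
(3) = (r + 4)*(r^2 + 3*r - 4) = (r + 4)^2*(r - 1)
(4) = (h)*(h^5 - 9*h^4 + 17*h^3 + 57*h^2 - 234*h + 216) = h*(h + 3)*(h^4 - 12*h^3 + 53*h^2 - 102*h + 72) = h*(h - 3)*(h + 3)*(h^3 - 9*h^2 + 26*h - 24) = h*(h - 4)*(h - 3)*(h + 3)*(h^2 - 5*h + 6) = h*(h - 4)*(h - 3)^2*(h + 3)*(h - 2)
(5) = (v - 2)*(v^2 - 3*v) = v*(v - 2)*(v - 3)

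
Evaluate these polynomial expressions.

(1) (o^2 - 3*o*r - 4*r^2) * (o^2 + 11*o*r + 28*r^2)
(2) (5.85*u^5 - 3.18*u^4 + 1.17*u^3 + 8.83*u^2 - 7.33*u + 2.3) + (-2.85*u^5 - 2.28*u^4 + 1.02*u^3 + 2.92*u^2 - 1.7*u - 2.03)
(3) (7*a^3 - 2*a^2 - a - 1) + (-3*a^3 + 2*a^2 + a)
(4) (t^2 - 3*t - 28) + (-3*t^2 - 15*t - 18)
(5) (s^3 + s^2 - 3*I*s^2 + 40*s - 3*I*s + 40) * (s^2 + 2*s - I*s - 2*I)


(1) = o^4 + 8*o^3*r - 9*o^2*r^2 - 128*o*r^3 - 112*r^4
(2) = 3.0*u^5 - 5.46*u^4 + 2.19*u^3 + 11.75*u^2 - 9.03*u + 0.27
(3) = 4*a^3 - 1
(4) = -2*t^2 - 18*t - 46
(5) = s^5 + 3*s^4 - 4*I*s^4 + 39*s^3 - 12*I*s^3 + 111*s^2 - 48*I*s^2 + 74*s - 120*I*s - 80*I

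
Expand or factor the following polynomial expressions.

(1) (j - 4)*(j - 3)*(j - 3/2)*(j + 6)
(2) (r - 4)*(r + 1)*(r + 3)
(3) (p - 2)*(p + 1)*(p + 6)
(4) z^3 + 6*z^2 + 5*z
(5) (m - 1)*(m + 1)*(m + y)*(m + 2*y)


(1) = j^4 - 5*j^3/2 - 57*j^2/2 + 117*j - 108
(2) = r^3 - 13*r - 12
(3) = p^3 + 5*p^2 - 8*p - 12
(4) = z*(z + 1)*(z + 5)
(5) = m^4 + 3*m^3*y + 2*m^2*y^2 - m^2 - 3*m*y - 2*y^2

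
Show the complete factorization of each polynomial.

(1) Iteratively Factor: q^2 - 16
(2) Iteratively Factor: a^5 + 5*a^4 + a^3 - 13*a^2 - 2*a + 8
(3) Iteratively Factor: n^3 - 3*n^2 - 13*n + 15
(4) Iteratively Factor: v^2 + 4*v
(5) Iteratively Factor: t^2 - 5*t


(1) = (q + 4)*(q - 4)
(2) = (a + 1)*(a^4 + 4*a^3 - 3*a^2 - 10*a + 8) = (a + 1)*(a + 4)*(a^3 - 3*a + 2) = (a - 1)*(a + 1)*(a + 4)*(a^2 + a - 2) = (a - 1)*(a + 1)*(a + 2)*(a + 4)*(a - 1)
(3) = (n + 3)*(n^2 - 6*n + 5) = (n - 5)*(n + 3)*(n - 1)
(4) = (v)*(v + 4)
(5) = (t)*(t - 5)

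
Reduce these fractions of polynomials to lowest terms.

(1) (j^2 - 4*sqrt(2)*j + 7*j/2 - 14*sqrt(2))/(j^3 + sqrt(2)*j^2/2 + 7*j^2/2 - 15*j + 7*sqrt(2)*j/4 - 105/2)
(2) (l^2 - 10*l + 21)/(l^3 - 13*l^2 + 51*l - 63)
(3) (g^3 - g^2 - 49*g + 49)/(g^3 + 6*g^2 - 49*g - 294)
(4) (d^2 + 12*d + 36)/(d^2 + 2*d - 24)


(1) = (8*j - 32*sqrt(2))/(8*j^2 + 4*sqrt(2)*j - 120)
(2) = 1/(l - 3)
(3) = (g - 1)/(g + 6)
(4) = (d + 6)/(d - 4)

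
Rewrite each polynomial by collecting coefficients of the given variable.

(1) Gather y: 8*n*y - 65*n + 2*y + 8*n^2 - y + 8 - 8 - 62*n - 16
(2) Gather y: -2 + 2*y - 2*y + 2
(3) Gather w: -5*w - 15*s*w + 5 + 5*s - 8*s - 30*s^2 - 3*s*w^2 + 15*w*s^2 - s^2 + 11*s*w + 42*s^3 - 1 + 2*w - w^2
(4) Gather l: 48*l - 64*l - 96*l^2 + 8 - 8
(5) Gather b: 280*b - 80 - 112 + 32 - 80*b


(1) = 8*n^2 - 127*n + y*(8*n + 1) - 16
(2) = 0
(3) = 42*s^3 - 31*s^2 - 3*s + w^2*(-3*s - 1) + w*(15*s^2 - 4*s - 3) + 4
(4) = -96*l^2 - 16*l
(5) = 200*b - 160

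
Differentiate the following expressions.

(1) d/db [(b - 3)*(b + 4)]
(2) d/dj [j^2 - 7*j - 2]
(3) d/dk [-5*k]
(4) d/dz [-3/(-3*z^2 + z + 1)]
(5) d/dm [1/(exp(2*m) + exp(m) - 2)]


(1) = 2*b + 1
(2) = 2*j - 7
(3) = -5
(4) = 3*(1 - 6*z)/(-3*z^2 + z + 1)^2
(5) = (-2*exp(m) - 1)*exp(m)/(exp(2*m) + exp(m) - 2)^2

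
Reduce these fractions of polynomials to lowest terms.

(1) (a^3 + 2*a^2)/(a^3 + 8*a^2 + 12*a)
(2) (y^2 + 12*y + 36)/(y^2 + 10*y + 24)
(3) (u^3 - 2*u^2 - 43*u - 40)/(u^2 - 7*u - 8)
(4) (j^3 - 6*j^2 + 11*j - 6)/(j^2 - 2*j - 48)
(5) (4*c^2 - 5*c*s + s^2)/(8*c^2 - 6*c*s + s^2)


(1) = a/(a + 6)
(2) = (y + 6)/(y + 4)
(3) = u + 5
(4) = (j^3 - 6*j^2 + 11*j - 6)/(j^2 - 2*j - 48)
(5) = (-c + s)/(-2*c + s)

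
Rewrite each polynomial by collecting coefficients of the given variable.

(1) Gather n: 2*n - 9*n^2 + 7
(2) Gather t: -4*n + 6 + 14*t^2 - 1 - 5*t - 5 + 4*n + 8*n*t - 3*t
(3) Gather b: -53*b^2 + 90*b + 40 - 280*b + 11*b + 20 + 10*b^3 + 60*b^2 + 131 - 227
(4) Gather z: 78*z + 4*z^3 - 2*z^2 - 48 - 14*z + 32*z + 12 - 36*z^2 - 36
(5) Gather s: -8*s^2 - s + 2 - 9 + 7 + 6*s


(1) = -9*n^2 + 2*n + 7
(2) = 14*t^2 + t*(8*n - 8)
(3) = 10*b^3 + 7*b^2 - 179*b - 36
(4) = 4*z^3 - 38*z^2 + 96*z - 72
(5) = -8*s^2 + 5*s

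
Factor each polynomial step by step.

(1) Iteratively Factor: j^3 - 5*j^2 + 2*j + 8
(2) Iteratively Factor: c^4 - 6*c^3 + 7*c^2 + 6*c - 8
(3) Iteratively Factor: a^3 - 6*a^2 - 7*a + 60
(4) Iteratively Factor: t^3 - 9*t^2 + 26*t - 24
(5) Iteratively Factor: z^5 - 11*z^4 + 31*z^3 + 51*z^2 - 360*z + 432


(1) = (j - 4)*(j^2 - j - 2) = (j - 4)*(j - 2)*(j + 1)
(2) = (c - 4)*(c^3 - 2*c^2 - c + 2) = (c - 4)*(c - 1)*(c^2 - c - 2) = (c - 4)*(c - 1)*(c + 1)*(c - 2)
(3) = (a - 5)*(a^2 - a - 12) = (a - 5)*(a + 3)*(a - 4)
(4) = (t - 2)*(t^2 - 7*t + 12) = (t - 3)*(t - 2)*(t - 4)
(5) = (z - 4)*(z^4 - 7*z^3 + 3*z^2 + 63*z - 108) = (z - 4)*(z - 3)*(z^3 - 4*z^2 - 9*z + 36) = (z - 4)^2*(z - 3)*(z^2 - 9) = (z - 4)^2*(z - 3)*(z + 3)*(z - 3)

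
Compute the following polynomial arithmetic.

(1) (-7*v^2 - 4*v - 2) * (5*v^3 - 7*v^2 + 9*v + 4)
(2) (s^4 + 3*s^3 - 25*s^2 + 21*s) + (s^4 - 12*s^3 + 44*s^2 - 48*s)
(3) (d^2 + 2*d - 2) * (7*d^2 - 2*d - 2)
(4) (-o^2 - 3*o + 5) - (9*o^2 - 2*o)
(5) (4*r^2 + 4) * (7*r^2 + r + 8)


(1) = -35*v^5 + 29*v^4 - 45*v^3 - 50*v^2 - 34*v - 8
(2) = 2*s^4 - 9*s^3 + 19*s^2 - 27*s
(3) = 7*d^4 + 12*d^3 - 20*d^2 + 4
(4) = -10*o^2 - o + 5
(5) = 28*r^4 + 4*r^3 + 60*r^2 + 4*r + 32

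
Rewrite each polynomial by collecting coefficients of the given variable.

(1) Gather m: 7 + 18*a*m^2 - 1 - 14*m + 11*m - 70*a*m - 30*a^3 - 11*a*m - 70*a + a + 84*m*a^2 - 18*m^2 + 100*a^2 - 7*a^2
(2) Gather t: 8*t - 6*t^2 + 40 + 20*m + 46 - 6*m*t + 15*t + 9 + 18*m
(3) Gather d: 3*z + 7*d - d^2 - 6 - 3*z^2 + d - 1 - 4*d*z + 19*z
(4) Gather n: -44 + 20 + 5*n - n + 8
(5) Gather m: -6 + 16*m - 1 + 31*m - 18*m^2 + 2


(1) = -30*a^3 + 93*a^2 - 69*a + m^2*(18*a - 18) + m*(84*a^2 - 81*a - 3) + 6
(2) = 38*m - 6*t^2 + t*(23 - 6*m) + 95
(3) = -d^2 + d*(8 - 4*z) - 3*z^2 + 22*z - 7
(4) = 4*n - 16
(5) = -18*m^2 + 47*m - 5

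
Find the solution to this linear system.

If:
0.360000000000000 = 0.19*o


Then:
o = 1.89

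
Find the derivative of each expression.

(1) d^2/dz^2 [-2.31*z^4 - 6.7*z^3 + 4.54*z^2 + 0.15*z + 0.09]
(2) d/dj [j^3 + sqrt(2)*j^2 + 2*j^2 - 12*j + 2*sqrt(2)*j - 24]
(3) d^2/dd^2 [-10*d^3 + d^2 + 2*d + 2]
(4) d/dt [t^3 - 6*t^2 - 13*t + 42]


(1) = -27.72*z^2 - 40.2*z + 9.08
(2) = 3*j^2 + 2*sqrt(2)*j + 4*j - 12 + 2*sqrt(2)
(3) = 2 - 60*d
(4) = 3*t^2 - 12*t - 13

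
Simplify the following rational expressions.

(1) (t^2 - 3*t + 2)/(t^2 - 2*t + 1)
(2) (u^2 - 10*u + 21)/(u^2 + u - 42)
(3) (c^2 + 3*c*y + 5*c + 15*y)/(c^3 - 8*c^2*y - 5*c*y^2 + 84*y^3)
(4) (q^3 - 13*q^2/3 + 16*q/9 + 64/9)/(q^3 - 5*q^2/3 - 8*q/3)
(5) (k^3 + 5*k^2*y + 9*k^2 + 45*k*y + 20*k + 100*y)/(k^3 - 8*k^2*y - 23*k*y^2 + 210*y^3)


(1) = (t - 2)/(t - 1)
(2) = (u^2 - 10*u + 21)/(u^2 + u - 42)
(3) = (c + 5)/(c^2 - 11*c*y + 28*y^2)
(4) = (3*q - 8)/(3*q)
(5) = (k^2 + 9*k + 20)/(k^2 - 13*k*y + 42*y^2)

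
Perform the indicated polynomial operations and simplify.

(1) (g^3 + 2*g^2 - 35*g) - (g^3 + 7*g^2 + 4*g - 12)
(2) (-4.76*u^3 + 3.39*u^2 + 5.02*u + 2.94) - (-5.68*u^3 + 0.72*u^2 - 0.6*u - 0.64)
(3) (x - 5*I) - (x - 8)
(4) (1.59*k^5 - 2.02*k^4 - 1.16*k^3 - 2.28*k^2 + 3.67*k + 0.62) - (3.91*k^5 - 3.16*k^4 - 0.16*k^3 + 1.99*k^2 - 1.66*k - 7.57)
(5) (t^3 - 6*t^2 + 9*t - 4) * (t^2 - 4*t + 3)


(1) = -5*g^2 - 39*g + 12
(2) = 0.92*u^3 + 2.67*u^2 + 5.62*u + 3.58
(3) = 8 - 5*I
(4) = -2.32*k^5 + 1.14*k^4 - 1.0*k^3 - 4.27*k^2 + 5.33*k + 8.19
(5) = t^5 - 10*t^4 + 36*t^3 - 58*t^2 + 43*t - 12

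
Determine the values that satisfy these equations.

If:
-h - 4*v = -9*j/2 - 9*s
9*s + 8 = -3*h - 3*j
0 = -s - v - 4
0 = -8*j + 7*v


Then:
h = 388/537
j = -1904/537
s = 28/537
v = -2176/537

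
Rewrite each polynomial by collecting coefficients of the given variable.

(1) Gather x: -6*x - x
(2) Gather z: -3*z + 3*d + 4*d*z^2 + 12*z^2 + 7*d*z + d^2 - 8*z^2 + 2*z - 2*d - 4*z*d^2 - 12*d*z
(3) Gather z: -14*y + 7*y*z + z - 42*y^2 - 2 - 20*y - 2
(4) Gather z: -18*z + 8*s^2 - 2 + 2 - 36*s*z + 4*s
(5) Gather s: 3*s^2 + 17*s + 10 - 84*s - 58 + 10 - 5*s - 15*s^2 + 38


(1) = -7*x
(2) = d^2 + d + z^2*(4*d + 4) + z*(-4*d^2 - 5*d - 1)
(3) = -42*y^2 - 34*y + z*(7*y + 1) - 4
(4) = 8*s^2 + 4*s + z*(-36*s - 18)
(5) = -12*s^2 - 72*s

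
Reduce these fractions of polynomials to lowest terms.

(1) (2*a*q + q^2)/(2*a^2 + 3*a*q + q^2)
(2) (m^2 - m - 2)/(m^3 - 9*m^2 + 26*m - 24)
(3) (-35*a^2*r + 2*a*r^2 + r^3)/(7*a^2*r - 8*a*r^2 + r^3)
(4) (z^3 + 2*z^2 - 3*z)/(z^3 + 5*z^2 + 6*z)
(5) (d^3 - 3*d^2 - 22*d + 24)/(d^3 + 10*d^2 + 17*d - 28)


(1) = q/(a + q)
(2) = (m + 1)/(m^2 - 7*m + 12)
(3) = (-35*a^2 + 2*a*r + r^2)/(7*a^2 - 8*a*r + r^2)
(4) = (z - 1)/(z + 2)
(5) = (d - 6)/(d + 7)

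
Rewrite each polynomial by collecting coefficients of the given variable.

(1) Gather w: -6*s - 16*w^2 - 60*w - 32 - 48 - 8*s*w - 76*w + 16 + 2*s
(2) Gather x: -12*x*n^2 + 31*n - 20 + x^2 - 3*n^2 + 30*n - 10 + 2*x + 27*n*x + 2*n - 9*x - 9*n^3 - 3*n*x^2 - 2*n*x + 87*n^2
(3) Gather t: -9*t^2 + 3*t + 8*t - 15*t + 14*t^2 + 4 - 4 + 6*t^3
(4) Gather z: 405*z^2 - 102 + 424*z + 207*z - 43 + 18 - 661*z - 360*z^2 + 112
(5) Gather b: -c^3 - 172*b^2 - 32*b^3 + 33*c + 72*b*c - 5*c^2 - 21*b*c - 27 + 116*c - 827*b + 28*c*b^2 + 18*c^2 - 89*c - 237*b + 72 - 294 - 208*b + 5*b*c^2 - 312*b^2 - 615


(1) = -4*s - 16*w^2 + w*(-8*s - 136) - 64
(2) = -9*n^3 + 84*n^2 + 63*n + x^2*(1 - 3*n) + x*(-12*n^2 + 25*n - 7) - 30
(3) = 6*t^3 + 5*t^2 - 4*t
(4) = 45*z^2 - 30*z - 15
(5) = -32*b^3 + b^2*(28*c - 484) + b*(5*c^2 + 51*c - 1272) - c^3 + 13*c^2 + 60*c - 864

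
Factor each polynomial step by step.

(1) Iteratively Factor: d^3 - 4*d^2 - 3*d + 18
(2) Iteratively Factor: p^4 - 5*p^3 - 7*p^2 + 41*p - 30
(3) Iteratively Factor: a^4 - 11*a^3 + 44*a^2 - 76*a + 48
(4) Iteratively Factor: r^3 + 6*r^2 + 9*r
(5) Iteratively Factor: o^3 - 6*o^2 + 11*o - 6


(1) = (d + 2)*(d^2 - 6*d + 9) = (d - 3)*(d + 2)*(d - 3)
(2) = (p + 3)*(p^3 - 8*p^2 + 17*p - 10) = (p - 5)*(p + 3)*(p^2 - 3*p + 2) = (p - 5)*(p - 2)*(p + 3)*(p - 1)
(3) = (a - 2)*(a^3 - 9*a^2 + 26*a - 24) = (a - 4)*(a - 2)*(a^2 - 5*a + 6) = (a - 4)*(a - 2)^2*(a - 3)
(4) = (r)*(r^2 + 6*r + 9) = r*(r + 3)*(r + 3)
(5) = (o - 3)*(o^2 - 3*o + 2) = (o - 3)*(o - 2)*(o - 1)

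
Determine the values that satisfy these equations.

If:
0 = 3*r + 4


Then:
r = -4/3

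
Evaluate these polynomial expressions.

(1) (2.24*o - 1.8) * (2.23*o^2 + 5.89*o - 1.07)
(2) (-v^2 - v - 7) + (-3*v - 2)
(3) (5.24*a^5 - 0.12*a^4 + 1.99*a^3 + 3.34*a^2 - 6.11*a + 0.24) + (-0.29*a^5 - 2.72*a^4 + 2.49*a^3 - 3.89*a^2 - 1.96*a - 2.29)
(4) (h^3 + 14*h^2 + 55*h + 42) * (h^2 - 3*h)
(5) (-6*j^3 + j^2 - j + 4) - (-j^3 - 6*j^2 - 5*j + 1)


(1) = 4.9952*o^3 + 9.1796*o^2 - 12.9988*o + 1.926
(2) = -v^2 - 4*v - 9
(3) = 4.95*a^5 - 2.84*a^4 + 4.48*a^3 - 0.55*a^2 - 8.07*a - 2.05
(4) = h^5 + 11*h^4 + 13*h^3 - 123*h^2 - 126*h
(5) = -5*j^3 + 7*j^2 + 4*j + 3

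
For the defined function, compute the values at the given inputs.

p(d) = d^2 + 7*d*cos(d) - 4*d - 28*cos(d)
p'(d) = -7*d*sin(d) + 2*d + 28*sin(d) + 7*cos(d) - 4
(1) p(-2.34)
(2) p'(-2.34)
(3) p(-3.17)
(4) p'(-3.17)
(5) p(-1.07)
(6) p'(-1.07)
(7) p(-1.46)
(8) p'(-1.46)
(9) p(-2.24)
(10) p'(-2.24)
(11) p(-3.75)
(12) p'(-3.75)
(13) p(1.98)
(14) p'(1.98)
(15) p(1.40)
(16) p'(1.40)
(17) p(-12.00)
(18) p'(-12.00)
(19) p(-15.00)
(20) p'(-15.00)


(1) = 45.70
(2) = -45.43
(3) = 72.90
(4) = -15.91
(5) = -11.61
(6) = -33.91
(7) = 3.75
(8) = -44.13
(9) = 41.07
(10) = -47.08
(11) = 73.58
(12) = 13.76
(13) = 1.63
(14) = 10.15
(15) = -6.73
(16) = 17.92
(17) = 97.49
(18) = 38.00
(19) = 386.04
(20) = -125.81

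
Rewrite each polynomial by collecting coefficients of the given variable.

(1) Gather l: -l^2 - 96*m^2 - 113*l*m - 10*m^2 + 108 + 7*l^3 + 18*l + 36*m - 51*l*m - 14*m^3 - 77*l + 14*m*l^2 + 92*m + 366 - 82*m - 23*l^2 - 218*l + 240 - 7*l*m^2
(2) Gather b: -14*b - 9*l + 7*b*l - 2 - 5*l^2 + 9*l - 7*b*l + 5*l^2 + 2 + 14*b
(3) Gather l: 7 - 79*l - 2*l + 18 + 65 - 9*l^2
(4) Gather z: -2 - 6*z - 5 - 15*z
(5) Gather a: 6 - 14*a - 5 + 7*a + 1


(1) = 7*l^3 + l^2*(14*m - 24) + l*(-7*m^2 - 164*m - 277) - 14*m^3 - 106*m^2 + 46*m + 714
(2) = 0
(3) = -9*l^2 - 81*l + 90
(4) = -21*z - 7
(5) = 2 - 7*a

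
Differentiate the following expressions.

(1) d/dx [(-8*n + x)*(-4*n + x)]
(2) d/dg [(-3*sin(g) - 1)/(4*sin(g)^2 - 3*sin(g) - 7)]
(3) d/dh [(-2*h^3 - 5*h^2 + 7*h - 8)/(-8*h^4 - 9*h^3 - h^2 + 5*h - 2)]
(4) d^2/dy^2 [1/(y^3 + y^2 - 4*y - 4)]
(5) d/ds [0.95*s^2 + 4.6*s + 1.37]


(1) = -12*n + 2*x
(2) = (12*sin(g)^2 + 8*sin(g) + 18)*cos(g)/(-4*sin(g)^2 + 3*sin(g) + 7)^2
(3) = (-16*h^6 - 80*h^5 + 125*h^4 - 150*h^3 - 222*h^2 + 4*h + 26)/(64*h^8 + 144*h^7 + 97*h^6 - 62*h^5 - 57*h^4 + 26*h^3 + 29*h^2 - 20*h + 4)
(4) = 2*(-(3*y + 1)*(y^3 + y^2 - 4*y - 4) + (3*y^2 + 2*y - 4)^2)/(y^3 + y^2 - 4*y - 4)^3
(5) = 1.9*s + 4.6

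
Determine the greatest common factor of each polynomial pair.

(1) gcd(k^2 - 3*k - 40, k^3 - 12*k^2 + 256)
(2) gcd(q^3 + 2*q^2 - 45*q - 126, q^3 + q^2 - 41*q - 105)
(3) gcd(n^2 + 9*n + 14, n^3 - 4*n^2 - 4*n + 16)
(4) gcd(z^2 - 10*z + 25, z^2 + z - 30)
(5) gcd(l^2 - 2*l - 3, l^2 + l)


(1) = gcd((k - 8)*(k + 5), (k - 8)^2*(k + 4)) = k - 8
(2) = q^2 - 4*q - 21
(3) = n + 2
(4) = z - 5
(5) = gcd((l - 3)*(l + 1), l*(l + 1)) = l + 1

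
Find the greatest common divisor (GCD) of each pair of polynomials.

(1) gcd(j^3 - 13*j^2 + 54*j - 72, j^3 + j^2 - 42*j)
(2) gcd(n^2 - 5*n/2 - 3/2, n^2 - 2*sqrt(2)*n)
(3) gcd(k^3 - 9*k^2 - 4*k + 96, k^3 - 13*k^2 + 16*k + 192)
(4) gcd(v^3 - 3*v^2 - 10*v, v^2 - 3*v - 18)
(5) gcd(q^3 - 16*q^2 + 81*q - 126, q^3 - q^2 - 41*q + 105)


(1) = j - 6
(2) = gcd((n - 3)*(n + 1/2), n*(n - 2*sqrt(2))) = 1
(3) = gcd((k - 8)*(k - 4)*(k + 3), (k - 8)^2*(k + 3)) = k^2 - 5*k - 24
(4) = 1
(5) = gcd((q - 7)*(q - 6)*(q - 3), (q - 5)*(q - 3)*(q + 7)) = q - 3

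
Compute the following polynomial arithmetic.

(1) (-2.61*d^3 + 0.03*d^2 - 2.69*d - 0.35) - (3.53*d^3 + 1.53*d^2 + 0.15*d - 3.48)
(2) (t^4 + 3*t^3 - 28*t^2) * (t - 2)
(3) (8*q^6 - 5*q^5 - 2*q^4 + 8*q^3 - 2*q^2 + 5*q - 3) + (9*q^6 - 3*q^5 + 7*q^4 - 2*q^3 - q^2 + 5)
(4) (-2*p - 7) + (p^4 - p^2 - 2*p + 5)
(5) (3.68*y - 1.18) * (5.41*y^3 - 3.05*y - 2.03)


(1) = -6.14*d^3 - 1.5*d^2 - 2.84*d + 3.13
(2) = t^5 + t^4 - 34*t^3 + 56*t^2
(3) = 17*q^6 - 8*q^5 + 5*q^4 + 6*q^3 - 3*q^2 + 5*q + 2
(4) = p^4 - p^2 - 4*p - 2
(5) = 19.9088*y^4 - 6.3838*y^3 - 11.224*y^2 - 3.8714*y + 2.3954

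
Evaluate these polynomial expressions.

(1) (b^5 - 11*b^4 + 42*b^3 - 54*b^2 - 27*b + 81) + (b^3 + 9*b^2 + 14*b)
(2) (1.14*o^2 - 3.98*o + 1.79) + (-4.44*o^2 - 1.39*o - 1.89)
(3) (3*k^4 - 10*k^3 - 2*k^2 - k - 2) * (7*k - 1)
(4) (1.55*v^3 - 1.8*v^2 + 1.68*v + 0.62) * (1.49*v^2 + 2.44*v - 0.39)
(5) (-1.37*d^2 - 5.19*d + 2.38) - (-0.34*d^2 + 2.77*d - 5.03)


(1) = b^5 - 11*b^4 + 43*b^3 - 45*b^2 - 13*b + 81
(2) = -3.3*o^2 - 5.37*o - 0.1
(3) = 21*k^5 - 73*k^4 - 4*k^3 - 5*k^2 - 13*k + 2
(4) = 2.3095*v^5 + 1.1*v^4 - 2.4933*v^3 + 5.725*v^2 + 0.8576*v - 0.2418
(5) = -1.03*d^2 - 7.96*d + 7.41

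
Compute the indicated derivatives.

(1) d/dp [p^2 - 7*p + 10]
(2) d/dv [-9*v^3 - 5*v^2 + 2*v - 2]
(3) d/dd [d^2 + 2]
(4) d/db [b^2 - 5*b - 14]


(1) = 2*p - 7
(2) = -27*v^2 - 10*v + 2
(3) = 2*d
(4) = 2*b - 5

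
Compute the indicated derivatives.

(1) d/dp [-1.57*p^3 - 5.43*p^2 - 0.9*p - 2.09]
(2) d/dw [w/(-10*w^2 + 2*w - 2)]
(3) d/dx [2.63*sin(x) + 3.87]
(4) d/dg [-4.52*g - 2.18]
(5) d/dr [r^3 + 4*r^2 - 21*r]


(1) = -4.71*p^2 - 10.86*p - 0.9
(2) = (-5*w^2 + w*(10*w - 1) + w - 1)/(2*(5*w^2 - w + 1)^2)
(3) = 2.63*cos(x)
(4) = -4.52000000000000
(5) = 3*r^2 + 8*r - 21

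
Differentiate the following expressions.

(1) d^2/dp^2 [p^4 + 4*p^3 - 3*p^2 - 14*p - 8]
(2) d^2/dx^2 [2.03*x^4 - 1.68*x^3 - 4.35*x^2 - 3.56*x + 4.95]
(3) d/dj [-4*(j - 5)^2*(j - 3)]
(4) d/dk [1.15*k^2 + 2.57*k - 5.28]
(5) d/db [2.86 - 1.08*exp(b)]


(1) = 12*p^2 + 24*p - 6
(2) = 24.36*x^2 - 10.08*x - 8.7
(3) = 4*(11 - 3*j)*(j - 5)
(4) = 2.3*k + 2.57
(5) = -1.08*exp(b)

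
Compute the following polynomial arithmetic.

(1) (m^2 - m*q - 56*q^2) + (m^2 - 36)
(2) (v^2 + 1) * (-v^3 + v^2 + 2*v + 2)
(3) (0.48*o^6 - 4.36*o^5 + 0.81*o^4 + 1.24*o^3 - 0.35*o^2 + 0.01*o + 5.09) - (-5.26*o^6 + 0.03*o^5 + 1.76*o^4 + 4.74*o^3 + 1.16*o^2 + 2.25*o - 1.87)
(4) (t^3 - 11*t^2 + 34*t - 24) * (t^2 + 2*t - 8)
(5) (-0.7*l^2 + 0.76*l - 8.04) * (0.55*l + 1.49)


(1) = 2*m^2 - m*q - 56*q^2 - 36
(2) = -v^5 + v^4 + v^3 + 3*v^2 + 2*v + 2
(3) = 5.74*o^6 - 4.39*o^5 - 0.95*o^4 - 3.5*o^3 - 1.51*o^2 - 2.24*o + 6.96
(4) = t^5 - 9*t^4 + 4*t^3 + 132*t^2 - 320*t + 192
(5) = -0.385*l^3 - 0.625*l^2 - 3.2896*l - 11.9796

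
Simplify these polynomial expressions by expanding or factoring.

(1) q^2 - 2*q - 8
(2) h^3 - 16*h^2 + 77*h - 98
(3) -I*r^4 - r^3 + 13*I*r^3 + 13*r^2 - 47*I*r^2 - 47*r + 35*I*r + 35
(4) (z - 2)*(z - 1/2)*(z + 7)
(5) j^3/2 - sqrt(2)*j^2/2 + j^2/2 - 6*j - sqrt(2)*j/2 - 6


(1) = (q - 4)*(q + 2)
(2) = (h - 7)^2*(h - 2)
(3) = (r - 7)*(r - 5)*(r - I)*(-I*r + I)
(4) = z^3 + 9*z^2/2 - 33*z/2 + 7
(5) = (j/2 + 1/2)*(j - 3*sqrt(2))*(j + 2*sqrt(2))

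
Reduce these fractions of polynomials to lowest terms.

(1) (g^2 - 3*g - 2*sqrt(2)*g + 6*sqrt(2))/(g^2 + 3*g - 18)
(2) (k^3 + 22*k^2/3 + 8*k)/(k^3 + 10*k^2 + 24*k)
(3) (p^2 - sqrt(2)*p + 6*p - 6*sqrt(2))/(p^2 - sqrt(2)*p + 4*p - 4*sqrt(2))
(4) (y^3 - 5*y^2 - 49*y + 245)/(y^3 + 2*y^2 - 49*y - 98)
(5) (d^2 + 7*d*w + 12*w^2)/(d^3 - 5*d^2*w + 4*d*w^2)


(1) = (g - 2*sqrt(2))/(g + 6)
(2) = (3*k + 4)/(3*k + 12)
(3) = (p + 6)/(p + 4)
(4) = (y - 5)/(y + 2)
(5) = (d^2 + 7*d*w + 12*w^2)/(d^3 - 5*d^2*w + 4*d*w^2)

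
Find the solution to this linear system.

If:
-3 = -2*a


Then:
a = 3/2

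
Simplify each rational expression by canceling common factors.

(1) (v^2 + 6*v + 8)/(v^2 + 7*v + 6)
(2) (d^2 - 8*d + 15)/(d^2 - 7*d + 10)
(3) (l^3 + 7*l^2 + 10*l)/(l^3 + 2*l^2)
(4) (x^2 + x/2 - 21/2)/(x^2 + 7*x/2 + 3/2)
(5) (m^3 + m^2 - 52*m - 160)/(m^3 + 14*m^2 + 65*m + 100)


(1) = (v^2 + 6*v + 8)/(v^2 + 7*v + 6)
(2) = (d - 3)/(d - 2)
(3) = (l + 5)/l
(4) = (2*x^2 + x - 21)/(2*x^2 + 7*x + 3)
(5) = (m - 8)/(m + 5)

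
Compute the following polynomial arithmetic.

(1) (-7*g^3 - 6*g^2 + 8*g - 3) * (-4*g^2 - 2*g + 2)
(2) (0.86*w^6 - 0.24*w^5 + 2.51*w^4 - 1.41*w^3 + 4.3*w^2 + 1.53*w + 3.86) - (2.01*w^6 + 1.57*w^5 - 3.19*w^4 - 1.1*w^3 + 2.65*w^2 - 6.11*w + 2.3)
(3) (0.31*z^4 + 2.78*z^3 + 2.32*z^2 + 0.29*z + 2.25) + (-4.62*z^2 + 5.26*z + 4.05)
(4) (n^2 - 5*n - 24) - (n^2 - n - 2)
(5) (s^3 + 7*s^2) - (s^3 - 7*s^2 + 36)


(1) = 28*g^5 + 38*g^4 - 34*g^3 - 16*g^2 + 22*g - 6
(2) = -1.15*w^6 - 1.81*w^5 + 5.7*w^4 - 0.31*w^3 + 1.65*w^2 + 7.64*w + 1.56
(3) = 0.31*z^4 + 2.78*z^3 - 2.3*z^2 + 5.55*z + 6.3
(4) = -4*n - 22
(5) = 14*s^2 - 36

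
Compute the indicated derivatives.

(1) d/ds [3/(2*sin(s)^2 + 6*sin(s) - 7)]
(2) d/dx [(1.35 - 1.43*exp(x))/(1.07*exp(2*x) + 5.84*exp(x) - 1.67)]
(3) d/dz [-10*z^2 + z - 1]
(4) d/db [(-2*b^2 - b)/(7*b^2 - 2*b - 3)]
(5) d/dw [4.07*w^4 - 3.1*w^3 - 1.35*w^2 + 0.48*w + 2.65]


(1) = -6*(2*sin(s) + 3)*cos(s)/(-6*sin(s) + cos(2*s) + 6)^2
(2) = (1.5301*exp(2*x) - 2.889*exp(x) - 5.4959)*exp(x)/(1.1449*exp(4*x) + 12.4976*exp(3*x) + 30.5318*exp(2*x) - 19.5056*exp(x) + 2.7889)
(3) = 1 - 20*z
(4) = (11*b^2 + 12*b + 3)/(49*b^4 - 28*b^3 - 38*b^2 + 12*b + 9)
(5) = 16.28*w^3 - 9.3*w^2 - 2.7*w + 0.48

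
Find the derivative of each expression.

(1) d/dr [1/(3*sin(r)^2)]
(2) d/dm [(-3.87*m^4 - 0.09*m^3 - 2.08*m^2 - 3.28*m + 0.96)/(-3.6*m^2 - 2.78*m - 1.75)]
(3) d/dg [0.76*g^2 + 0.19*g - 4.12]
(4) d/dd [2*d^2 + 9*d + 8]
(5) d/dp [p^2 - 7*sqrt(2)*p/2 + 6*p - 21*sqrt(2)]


(1) = -2*cos(r)/(3*sin(r)^3)
(2) = (27.864*m^5 + 32.5998*m^4 + 27.5904*m^3 - 5.5531*m^2 + 14.192*m + 8.4088)/(12.96*m^4 + 20.016*m^3 + 20.3284*m^2 + 9.73*m + 3.0625)
(3) = 1.52*g + 0.19
(4) = 4*d + 9
(5) = 2*p - 7*sqrt(2)/2 + 6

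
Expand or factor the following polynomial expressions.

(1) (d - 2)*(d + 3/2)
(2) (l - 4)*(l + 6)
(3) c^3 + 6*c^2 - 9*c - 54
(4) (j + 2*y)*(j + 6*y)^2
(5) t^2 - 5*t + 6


(1) = d^2 - d/2 - 3
(2) = l^2 + 2*l - 24
(3) = (c - 3)*(c + 3)*(c + 6)
(4) = j^3 + 14*j^2*y + 60*j*y^2 + 72*y^3
(5) = (t - 3)*(t - 2)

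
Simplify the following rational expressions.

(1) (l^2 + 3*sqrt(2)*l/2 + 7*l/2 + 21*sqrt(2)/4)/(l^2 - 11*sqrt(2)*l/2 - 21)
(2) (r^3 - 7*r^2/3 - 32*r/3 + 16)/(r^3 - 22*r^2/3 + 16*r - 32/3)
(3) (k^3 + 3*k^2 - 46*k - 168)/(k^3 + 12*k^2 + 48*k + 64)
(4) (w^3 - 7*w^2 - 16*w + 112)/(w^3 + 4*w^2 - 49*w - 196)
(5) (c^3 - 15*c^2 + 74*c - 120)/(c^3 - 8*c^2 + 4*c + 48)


(1) = (8*l + 28)/(8*l - 56*sqrt(2))
(2) = (r + 3)/(r - 2)
(3) = (k^2 - k - 42)/(k^2 + 8*k + 16)
(4) = (w - 4)/(w + 7)
(5) = (c - 5)/(c + 2)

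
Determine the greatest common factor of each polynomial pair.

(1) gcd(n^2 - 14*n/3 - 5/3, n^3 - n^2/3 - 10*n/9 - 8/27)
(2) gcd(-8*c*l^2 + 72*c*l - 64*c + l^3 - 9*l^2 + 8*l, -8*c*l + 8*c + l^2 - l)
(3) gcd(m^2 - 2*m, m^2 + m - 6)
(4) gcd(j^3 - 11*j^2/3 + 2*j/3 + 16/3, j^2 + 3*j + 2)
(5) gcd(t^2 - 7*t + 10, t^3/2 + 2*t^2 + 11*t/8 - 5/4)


(1) = n + 1/3
(2) = gcd((-8*c + l)*(l - 8)*(l - 1), (-8*c + l)*(l - 1)) = 8*c*l - 8*c - l^2 + l
(3) = gcd(m*(m - 2), (m - 2)*(m + 3)) = m - 2
(4) = j + 1
(5) = gcd((t - 5)*(t - 2), (t/2 + 1)*(t - 1/2)*(t + 5/2)) = 1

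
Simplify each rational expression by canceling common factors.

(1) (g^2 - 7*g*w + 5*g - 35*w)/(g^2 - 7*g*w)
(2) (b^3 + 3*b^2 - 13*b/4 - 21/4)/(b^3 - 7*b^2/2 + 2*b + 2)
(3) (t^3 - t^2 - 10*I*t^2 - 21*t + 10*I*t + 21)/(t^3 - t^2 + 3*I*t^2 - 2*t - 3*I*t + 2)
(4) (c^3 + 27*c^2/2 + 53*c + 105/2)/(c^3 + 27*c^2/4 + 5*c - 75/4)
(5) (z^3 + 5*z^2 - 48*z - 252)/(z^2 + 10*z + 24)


(1) = (g + 5)/g
(2) = (4*b^3 + 12*b^2 - 13*b - 21)/(4*b^3 - 14*b^2 + 8*b + 8)
(3) = (t^2 - 10*I*t - 21)/(t^2 + 3*I*t - 2)
(4) = (4*c^2 + 34*c + 42)/(4*c^2 + 7*c - 15)
(5) = (z^2 - z - 42)/(z + 4)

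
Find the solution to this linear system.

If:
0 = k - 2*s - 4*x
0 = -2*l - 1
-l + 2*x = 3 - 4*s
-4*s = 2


Then:
k = 8
l = -1/2
s = -1/2
x = 9/4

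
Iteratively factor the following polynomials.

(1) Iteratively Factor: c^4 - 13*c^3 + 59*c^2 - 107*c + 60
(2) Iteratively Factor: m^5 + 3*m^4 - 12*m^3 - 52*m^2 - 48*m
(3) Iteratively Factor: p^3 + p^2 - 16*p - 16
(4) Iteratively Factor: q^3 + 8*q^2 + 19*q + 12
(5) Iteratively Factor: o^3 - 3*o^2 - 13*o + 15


(1) = (c - 4)*(c^3 - 9*c^2 + 23*c - 15) = (c - 5)*(c - 4)*(c^2 - 4*c + 3) = (c - 5)*(c - 4)*(c - 3)*(c - 1)
(2) = (m + 2)*(m^4 + m^3 - 14*m^2 - 24*m) = (m + 2)^2*(m^3 - m^2 - 12*m) = m*(m + 2)^2*(m^2 - m - 12) = m*(m + 2)^2*(m + 3)*(m - 4)
(3) = (p + 4)*(p^2 - 3*p - 4) = (p - 4)*(p + 4)*(p + 1)
(4) = (q + 4)*(q^2 + 4*q + 3) = (q + 1)*(q + 4)*(q + 3)
(5) = (o - 1)*(o^2 - 2*o - 15) = (o - 1)*(o + 3)*(o - 5)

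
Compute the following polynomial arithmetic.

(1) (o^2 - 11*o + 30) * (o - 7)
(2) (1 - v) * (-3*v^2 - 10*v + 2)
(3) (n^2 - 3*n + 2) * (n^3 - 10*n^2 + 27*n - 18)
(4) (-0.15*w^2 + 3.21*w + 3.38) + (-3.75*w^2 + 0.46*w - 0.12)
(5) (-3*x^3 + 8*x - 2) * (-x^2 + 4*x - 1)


(1) = o^3 - 18*o^2 + 107*o - 210
(2) = 3*v^3 + 7*v^2 - 12*v + 2
(3) = n^5 - 13*n^4 + 59*n^3 - 119*n^2 + 108*n - 36
(4) = -3.9*w^2 + 3.67*w + 3.26
(5) = 3*x^5 - 12*x^4 - 5*x^3 + 34*x^2 - 16*x + 2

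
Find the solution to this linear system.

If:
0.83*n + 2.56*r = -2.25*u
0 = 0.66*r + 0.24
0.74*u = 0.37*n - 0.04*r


Then:
n = 0.45
r = -0.36
u = 0.25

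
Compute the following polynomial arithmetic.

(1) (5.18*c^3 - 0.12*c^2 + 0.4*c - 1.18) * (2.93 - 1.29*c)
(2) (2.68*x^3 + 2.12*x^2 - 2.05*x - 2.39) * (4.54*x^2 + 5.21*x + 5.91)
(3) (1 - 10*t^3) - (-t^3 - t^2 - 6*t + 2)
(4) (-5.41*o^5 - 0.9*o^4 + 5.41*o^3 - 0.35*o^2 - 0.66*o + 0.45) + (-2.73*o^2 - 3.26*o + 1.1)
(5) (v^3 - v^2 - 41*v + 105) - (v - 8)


(1) = -6.6822*c^4 + 15.3322*c^3 - 0.8676*c^2 + 2.6942*c - 3.4574
(2) = 12.1672*x^5 + 23.5876*x^4 + 17.577*x^3 - 9.0019*x^2 - 24.5674*x - 14.1249
(3) = -9*t^3 + t^2 + 6*t - 1
(4) = -5.41*o^5 - 0.9*o^4 + 5.41*o^3 - 3.08*o^2 - 3.92*o + 1.55
(5) = v^3 - v^2 - 42*v + 113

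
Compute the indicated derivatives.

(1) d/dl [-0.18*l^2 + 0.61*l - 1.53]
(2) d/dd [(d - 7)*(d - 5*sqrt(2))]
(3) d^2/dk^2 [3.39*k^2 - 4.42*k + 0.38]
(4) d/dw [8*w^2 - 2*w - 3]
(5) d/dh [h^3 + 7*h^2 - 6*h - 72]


(1) = 0.61 - 0.36*l
(2) = 2*d - 5*sqrt(2) - 7
(3) = 6.78000000000000
(4) = 16*w - 2
(5) = 3*h^2 + 14*h - 6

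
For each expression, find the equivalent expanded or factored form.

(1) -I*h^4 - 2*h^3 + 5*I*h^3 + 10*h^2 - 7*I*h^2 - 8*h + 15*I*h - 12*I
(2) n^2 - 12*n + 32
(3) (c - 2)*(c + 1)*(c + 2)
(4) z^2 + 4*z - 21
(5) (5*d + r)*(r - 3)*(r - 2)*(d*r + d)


(1) = (h - 4)*(h - 3*I)*(h + I)*(-I*h + I)
(2) = (n - 8)*(n - 4)
(3) = c^3 + c^2 - 4*c - 4
(4) = (z - 3)*(z + 7)
(5) = 5*d^2*r^3 - 20*d^2*r^2 + 5*d^2*r + 30*d^2 + d*r^4 - 4*d*r^3 + d*r^2 + 6*d*r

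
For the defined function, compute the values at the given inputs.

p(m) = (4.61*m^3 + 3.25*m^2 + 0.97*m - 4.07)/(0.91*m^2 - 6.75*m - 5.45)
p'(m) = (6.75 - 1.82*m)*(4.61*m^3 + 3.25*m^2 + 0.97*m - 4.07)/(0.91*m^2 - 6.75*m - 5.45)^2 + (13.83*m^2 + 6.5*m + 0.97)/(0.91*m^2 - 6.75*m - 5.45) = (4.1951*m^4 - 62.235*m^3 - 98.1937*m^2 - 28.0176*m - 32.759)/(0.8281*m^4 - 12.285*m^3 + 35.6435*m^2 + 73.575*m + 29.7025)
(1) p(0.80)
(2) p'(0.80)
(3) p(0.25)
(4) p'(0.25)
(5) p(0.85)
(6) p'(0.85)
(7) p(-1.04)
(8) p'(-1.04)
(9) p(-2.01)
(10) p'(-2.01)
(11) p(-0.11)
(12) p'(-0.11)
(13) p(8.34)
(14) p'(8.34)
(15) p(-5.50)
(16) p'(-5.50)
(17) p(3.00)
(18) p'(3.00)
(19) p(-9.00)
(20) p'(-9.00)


(1) = -0.11
(2) = -1.41
(3) = 0.50
(4) = -0.93
(5) = -0.18
(6) = -1.47
(7) = -2.64
(8) = -5.35
(9) = -2.57
(10) = 1.44
(11) = 0.88
(12) = -1.40
(13) = 1873.03
(14) = -9525.52
(15) = -11.45
(16) = 3.24
(17) = -8.71
(18) = -7.64
(19) = -24.11
(20) = 3.91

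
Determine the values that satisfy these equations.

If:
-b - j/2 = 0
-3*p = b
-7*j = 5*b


Then:
b = 0
j = 0
p = 0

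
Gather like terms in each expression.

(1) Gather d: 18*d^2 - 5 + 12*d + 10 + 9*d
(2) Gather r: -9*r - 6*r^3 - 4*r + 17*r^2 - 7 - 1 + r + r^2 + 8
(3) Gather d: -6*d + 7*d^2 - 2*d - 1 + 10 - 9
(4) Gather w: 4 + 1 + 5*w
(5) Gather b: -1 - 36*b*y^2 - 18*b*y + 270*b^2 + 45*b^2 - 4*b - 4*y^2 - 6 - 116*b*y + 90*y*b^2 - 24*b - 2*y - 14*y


(1) = 18*d^2 + 21*d + 5
(2) = -6*r^3 + 18*r^2 - 12*r
(3) = 7*d^2 - 8*d
(4) = 5*w + 5
(5) = b^2*(90*y + 315) + b*(-36*y^2 - 134*y - 28) - 4*y^2 - 16*y - 7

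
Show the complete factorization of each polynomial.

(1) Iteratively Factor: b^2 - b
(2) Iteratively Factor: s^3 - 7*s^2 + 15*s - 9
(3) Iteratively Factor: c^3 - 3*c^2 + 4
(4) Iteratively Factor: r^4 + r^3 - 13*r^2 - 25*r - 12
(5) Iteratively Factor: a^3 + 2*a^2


(1) = (b - 1)*(b)
(2) = (s - 3)*(s^2 - 4*s + 3) = (s - 3)*(s - 1)*(s - 3)
(3) = (c + 1)*(c^2 - 4*c + 4) = (c - 2)*(c + 1)*(c - 2)
(4) = (r + 3)*(r^3 - 2*r^2 - 7*r - 4) = (r + 1)*(r + 3)*(r^2 - 3*r - 4) = (r - 4)*(r + 1)*(r + 3)*(r + 1)
(5) = (a)*(a^2 + 2*a) = a*(a + 2)*(a)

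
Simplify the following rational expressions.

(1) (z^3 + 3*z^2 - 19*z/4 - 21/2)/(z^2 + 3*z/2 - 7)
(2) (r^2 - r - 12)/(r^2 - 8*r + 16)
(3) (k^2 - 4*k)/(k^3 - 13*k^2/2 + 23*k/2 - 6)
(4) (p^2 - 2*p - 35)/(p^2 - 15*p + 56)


(1) = z + 3/2
(2) = (r + 3)/(r - 4)
(3) = 2*k/(2*k^2 - 5*k + 3)
(4) = (p + 5)/(p - 8)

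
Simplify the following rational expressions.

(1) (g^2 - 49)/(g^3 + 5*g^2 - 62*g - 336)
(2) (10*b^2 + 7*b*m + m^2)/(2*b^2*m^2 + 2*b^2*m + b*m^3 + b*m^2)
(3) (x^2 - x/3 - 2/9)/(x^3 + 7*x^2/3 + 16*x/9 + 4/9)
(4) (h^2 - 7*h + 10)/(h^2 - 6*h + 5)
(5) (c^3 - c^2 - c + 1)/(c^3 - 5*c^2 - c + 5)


(1) = (g - 7)/(g^2 - 2*g - 48)
(2) = (5*b + m)/(b*m^2 + b*m)
(3) = (9*x^2 - 3*x - 2)/(9*x^3 + 21*x^2 + 16*x + 4)
(4) = (h - 2)/(h - 1)
(5) = (c - 1)/(c - 5)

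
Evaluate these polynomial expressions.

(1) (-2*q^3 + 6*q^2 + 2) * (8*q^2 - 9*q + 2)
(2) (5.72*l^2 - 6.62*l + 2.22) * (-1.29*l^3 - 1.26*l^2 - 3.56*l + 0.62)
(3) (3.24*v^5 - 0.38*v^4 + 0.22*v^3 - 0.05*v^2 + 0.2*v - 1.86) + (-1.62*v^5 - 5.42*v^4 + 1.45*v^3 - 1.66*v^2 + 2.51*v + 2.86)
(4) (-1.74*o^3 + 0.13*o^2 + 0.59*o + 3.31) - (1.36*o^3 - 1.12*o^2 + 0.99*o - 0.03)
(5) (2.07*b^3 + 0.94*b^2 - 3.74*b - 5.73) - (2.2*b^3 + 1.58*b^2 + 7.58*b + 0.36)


(1) = -16*q^5 + 66*q^4 - 58*q^3 + 28*q^2 - 18*q + 4
(2) = -7.3788*l^5 + 1.3326*l^4 - 14.8858*l^3 + 24.3164*l^2 - 12.0076*l + 1.3764
(3) = 1.62*v^5 - 5.8*v^4 + 1.67*v^3 - 1.71*v^2 + 2.71*v + 1.0
(4) = -3.1*o^3 + 1.25*o^2 - 0.4*o + 3.34
(5) = -0.13*b^3 - 0.64*b^2 - 11.32*b - 6.09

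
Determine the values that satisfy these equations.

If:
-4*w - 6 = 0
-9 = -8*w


Then:
No Solution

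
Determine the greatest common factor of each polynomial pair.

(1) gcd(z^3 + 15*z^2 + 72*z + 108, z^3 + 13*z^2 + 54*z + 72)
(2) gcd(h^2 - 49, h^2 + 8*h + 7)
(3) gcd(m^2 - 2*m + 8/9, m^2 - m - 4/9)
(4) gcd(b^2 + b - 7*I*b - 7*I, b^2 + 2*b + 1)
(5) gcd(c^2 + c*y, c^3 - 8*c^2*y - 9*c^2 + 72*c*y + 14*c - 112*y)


(1) = gcd((z + 3)*(z + 6)^2, (z + 3)*(z + 4)*(z + 6)) = z^2 + 9*z + 18
(2) = h + 7
(3) = gcd((m - 4/3)*(m - 2/3), (m - 4/3)*(m + 1/3)) = m - 4/3
(4) = gcd((b + 1)*(b - 7*I), (b + 1)^2) = b + 1
(5) = gcd(c*(c + y), (c - 7)*(c - 2)*(c - 8*y)) = 1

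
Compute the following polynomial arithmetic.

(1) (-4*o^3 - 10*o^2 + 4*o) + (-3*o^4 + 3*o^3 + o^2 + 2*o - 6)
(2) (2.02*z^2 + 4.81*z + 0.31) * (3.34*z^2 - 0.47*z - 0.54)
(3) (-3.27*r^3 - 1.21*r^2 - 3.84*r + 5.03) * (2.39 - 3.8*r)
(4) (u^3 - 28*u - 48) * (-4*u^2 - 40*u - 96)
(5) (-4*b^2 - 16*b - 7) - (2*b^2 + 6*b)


(1) = -3*o^4 - o^3 - 9*o^2 + 6*o - 6
(2) = 6.7468*z^4 + 15.116*z^3 - 2.3161*z^2 - 2.7431*z - 0.1674
(3) = 12.426*r^4 - 3.2173*r^3 + 11.7001*r^2 - 28.2916*r + 12.0217
(4) = -4*u^5 - 40*u^4 + 16*u^3 + 1312*u^2 + 4608*u + 4608
(5) = -6*b^2 - 22*b - 7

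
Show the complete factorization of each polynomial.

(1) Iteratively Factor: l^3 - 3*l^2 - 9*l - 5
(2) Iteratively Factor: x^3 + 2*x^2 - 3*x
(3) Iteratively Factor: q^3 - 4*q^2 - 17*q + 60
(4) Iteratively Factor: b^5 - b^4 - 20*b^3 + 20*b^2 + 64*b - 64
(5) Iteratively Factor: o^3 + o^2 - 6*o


(1) = (l + 1)*(l^2 - 4*l - 5) = (l + 1)^2*(l - 5)
(2) = (x + 3)*(x^2 - x) = x*(x + 3)*(x - 1)
(3) = (q - 5)*(q^2 + q - 12) = (q - 5)*(q + 4)*(q - 3)
(4) = (b + 4)*(b^4 - 5*b^3 + 20*b - 16) = (b - 4)*(b + 4)*(b^3 - b^2 - 4*b + 4) = (b - 4)*(b + 2)*(b + 4)*(b^2 - 3*b + 2) = (b - 4)*(b - 2)*(b + 2)*(b + 4)*(b - 1)
(5) = (o)*(o^2 + o - 6) = o*(o - 2)*(o + 3)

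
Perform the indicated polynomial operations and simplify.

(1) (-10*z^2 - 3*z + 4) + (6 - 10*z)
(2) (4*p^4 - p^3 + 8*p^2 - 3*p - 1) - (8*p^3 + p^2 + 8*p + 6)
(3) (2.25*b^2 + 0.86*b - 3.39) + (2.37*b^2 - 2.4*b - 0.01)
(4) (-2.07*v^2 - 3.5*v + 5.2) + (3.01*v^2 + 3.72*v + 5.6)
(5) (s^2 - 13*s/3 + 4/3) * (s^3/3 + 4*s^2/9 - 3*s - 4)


(1) = -10*z^2 - 13*z + 10
(2) = 4*p^4 - 9*p^3 + 7*p^2 - 11*p - 7
(3) = 4.62*b^2 - 1.54*b - 3.4
(4) = 0.94*v^2 + 0.22*v + 10.8
(5) = s^5/3 - s^4 - 121*s^3/27 + 259*s^2/27 + 40*s/3 - 16/3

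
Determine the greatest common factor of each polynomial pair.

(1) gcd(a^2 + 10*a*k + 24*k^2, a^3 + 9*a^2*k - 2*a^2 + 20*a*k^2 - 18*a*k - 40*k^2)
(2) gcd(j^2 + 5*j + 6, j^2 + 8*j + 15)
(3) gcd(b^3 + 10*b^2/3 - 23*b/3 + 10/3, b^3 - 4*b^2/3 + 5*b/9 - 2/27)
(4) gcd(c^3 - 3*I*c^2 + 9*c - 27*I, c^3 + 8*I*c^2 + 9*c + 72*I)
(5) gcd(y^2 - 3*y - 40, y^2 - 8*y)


(1) = gcd((a + 4*k)*(a + 6*k), (a - 2)*(a + 4*k)*(a + 5*k)) = a + 4*k
(2) = gcd((j + 2)*(j + 3), (j + 3)*(j + 5)) = j + 3
(3) = b - 2/3
(4) = gcd((c - 3*I)^2*(c + 3*I), (c - 3*I)*(c + 3*I)*(c + 8*I)) = c^2 + 9
(5) = y - 8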